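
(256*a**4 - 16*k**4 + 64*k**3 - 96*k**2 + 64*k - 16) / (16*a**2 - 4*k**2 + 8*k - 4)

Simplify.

16*a**2 + 4*k**2 - 8*k + 4

256*a**4 - 16*k**4 + 64*k**3 - 96*k**2 + 64*k - 16 factors as 16*(2*a - k + 1)*(2*a + k - 1)*(4*a**2 + k**2 - 2*k + 1).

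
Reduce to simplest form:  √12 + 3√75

17*√3

√12 = 2*√3; 3√75 = 15*√3
Combine: (2 + 15)·√3 = 17*√3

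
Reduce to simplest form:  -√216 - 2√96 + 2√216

√216 = 6*√6; 2√96 = 8*√6; 2√216 = 12*√6
Combine: (-6 - 8 + 12)·√6 = -2*√6

-2*√6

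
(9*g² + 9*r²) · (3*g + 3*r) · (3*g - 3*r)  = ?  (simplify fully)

81*g⁴ - 81*r⁴

Telescope via difference of squares: ((3*g)+(3*r))((3*g)-(3*r)) = 9*g² - 9*r², then repeat with the next factor.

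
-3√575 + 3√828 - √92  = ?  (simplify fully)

3√575 = 15*√23; 3√828 = 18*√23; √92 = 2*√23
Combine: (-15 + 18 - 2)·√23 = √23

√23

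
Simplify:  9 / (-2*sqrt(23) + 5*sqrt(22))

Multiply numerator and denominator by 2*sqrt(23) + 5*sqrt(22).
Denominator becomes 458; numerator becomes 18*sqrt(23) + 45*sqrt(22).

(18*sqrt(23) + 45*sqrt(22))/458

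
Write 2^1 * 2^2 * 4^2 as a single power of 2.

2^7

2^1 = 2^1; 2^2 = 2^2; 4^2 = 2^4
Combine exponents: 2^7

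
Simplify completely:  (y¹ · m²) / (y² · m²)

1/y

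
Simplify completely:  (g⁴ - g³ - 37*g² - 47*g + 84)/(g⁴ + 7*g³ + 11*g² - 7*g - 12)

(g - 7)/(g + 1)

Factor: g⁴ - g³ - 37*g² - 47*g + 84 = (g + 3)·(g - 7)·(g - 1)·(g + 4);  g⁴ + 7*g³ + 11*g² - 7*g - 12 = (g + 3)·(g + 1)·(g + 4)·(g - 1)
Cancel the common factors (g + 4), (g - 1), (g + 3).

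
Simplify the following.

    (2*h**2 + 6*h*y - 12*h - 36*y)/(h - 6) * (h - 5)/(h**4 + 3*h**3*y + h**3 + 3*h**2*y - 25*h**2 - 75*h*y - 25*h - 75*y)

2/(h**2 + 6*h + 5)

Factor: 2*h**2 + 6*h*y - 12*h - 36*y = 2*(h + 3*y)*(h - 6);  h**4 + 3*h**3*y + h**3 + 3*h**2*y - 25*h**2 - 75*h*y - 25*h - 75*y = (h + 3*y)*(h - 5)*(h + 5)*(h + 1)
Cancel the common factors (h + 3*y), (h - 6), (h - 5).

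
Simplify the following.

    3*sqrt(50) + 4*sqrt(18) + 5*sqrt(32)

3*sqrt(50) = 15*sqrt(2); 4*sqrt(18) = 12*sqrt(2); 5*sqrt(32) = 20*sqrt(2)
Combine: (15 + 12 + 20)·sqrt(2) = 47*sqrt(2)

47*sqrt(2)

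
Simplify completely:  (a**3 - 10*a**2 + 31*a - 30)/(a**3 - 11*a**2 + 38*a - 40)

Factor: a**3 - 10*a**2 + 31*a - 30 = (a - 2)*(a - 3)*(a - 5);  a**3 - 11*a**2 + 38*a - 40 = (a - 2)*(a - 4)*(a - 5)
Cancel the common factors (a - 5), (a - 2).

(a - 3)/(a - 4)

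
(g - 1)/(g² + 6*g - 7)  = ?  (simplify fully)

1/(g + 7)

Factor: g² + 6*g - 7 = (g + 7)·(g - 1)
Cancel the common factor (g - 1).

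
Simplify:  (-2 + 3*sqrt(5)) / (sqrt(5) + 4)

Multiply numerator and denominator by -sqrt(5) + 4.
Denominator becomes 11; numerator becomes -23 + 14*sqrt(5).

(-23 + 14*sqrt(5))/11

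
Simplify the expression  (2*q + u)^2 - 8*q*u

(2*q - u)^2

After expansion: 4*q^2 - 4*q*u + u^2 — a perfect-square trinomial.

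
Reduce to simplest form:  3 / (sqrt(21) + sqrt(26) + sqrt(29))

(-sqrt(15834) + 9*sqrt(29) + 12*sqrt(26) + 17*sqrt(21))/310

Group as (sqrt(21) + sqrt(26)) + sqrt(29); multiply by (sqrt(21) + sqrt(26)) - sqrt(29), then rationalise the remaining surd.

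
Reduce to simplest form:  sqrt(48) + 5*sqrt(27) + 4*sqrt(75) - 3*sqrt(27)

sqrt(48) = 4*sqrt(3); 5*sqrt(27) = 15*sqrt(3); 4*sqrt(75) = 20*sqrt(3); 3*sqrt(27) = 9*sqrt(3)
Combine: (4 + 15 + 20 - 9)·sqrt(3) = 30*sqrt(3)

30*sqrt(3)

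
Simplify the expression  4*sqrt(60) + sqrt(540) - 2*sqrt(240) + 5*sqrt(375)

4*sqrt(60) = 8*sqrt(15); sqrt(540) = 6*sqrt(15); 2*sqrt(240) = 8*sqrt(15); 5*sqrt(375) = 25*sqrt(15)
Combine: (8 + 6 - 8 + 25)·sqrt(15) = 31*sqrt(15)

31*sqrt(15)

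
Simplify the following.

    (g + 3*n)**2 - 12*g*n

(g - 3*n)**2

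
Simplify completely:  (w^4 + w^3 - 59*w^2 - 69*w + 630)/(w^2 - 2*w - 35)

Factor: w^4 + w^3 - 59*w^2 - 69*w + 630 = (w + 6)*(w - 7)*(w + 5)*(w - 3);  w^2 - 2*w - 35 = (w - 7)*(w + 5)
Cancel the common factors (w + 5), (w - 7).

w^2 + 3*w - 18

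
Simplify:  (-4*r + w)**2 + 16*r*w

(4*r + w)**2

Expanding gives 16*r**2 + 8*r*w + w**2, a perfect square.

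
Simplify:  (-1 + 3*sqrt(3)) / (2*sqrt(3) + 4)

(-11 + 7*sqrt(3))/2

Multiply numerator and denominator by -2*sqrt(3) + 4.
Denominator becomes 4; numerator becomes -22 + 14*sqrt(3).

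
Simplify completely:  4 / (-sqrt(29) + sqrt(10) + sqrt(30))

(-44*sqrt(29) + 36*sqrt(30) + 196*sqrt(10) + 80*sqrt(87))/1079

Group as (sqrt(10) + sqrt(30)) - sqrt(29); multiply by (sqrt(10) + sqrt(30)) + sqrt(29), then rationalise the remaining surd.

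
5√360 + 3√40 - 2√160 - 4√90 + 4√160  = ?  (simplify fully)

32*√10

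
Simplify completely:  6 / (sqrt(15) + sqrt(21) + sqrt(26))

(-9*sqrt(910) + 15*sqrt(26) + 30*sqrt(21) + 48*sqrt(15))/290

Group as (sqrt(15) + sqrt(26)) + sqrt(21); multiply by (sqrt(15) + sqrt(26)) - sqrt(21), then rationalise the remaining surd.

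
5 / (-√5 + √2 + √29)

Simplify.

(-80*√2 - 5*√290 + 65*√5 + 55*√29)/222

Group as (√2 + √29) - √5; multiply by (√2 + √29) + √5, then rationalise the remaining surd.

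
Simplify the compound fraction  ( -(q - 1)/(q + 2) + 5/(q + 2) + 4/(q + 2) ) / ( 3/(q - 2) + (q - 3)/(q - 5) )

Numerator: -(q - 1)/(q + 2) + 5/(q + 2) + 4/(q + 2) = (-q + 10)/(q + 2)
Denominator: 3/(q - 2) + (q - 3)/(q - 5) = (q² - 2*q - 9)/(q² - 7*q + 10)
Divide: ((-q + 10)/(q + 2)) · ((q² - 7*q + 10)/(q² - 2*q - 9)) = (-q³ + 17*q² - 80*q + 100)/(q³ - 13*q - 18)

(-q³ + 17*q² - 80*q + 100)/(q³ - 13*q - 18)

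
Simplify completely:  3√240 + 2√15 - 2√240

3√240 = 12*√15; 2√15 = 2*√15; 2√240 = 8*√15
Combine: (12 + 2 - 8)·√15 = 6*√15

6*√15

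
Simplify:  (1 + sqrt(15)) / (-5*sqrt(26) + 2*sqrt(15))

(-5*sqrt(390) - 30 - 5*sqrt(26) - 2*sqrt(15))/590

Multiply numerator and denominator by 2*sqrt(15) + 5*sqrt(26).
Denominator becomes -590; numerator becomes 2*sqrt(15) + 5*sqrt(26) + 30 + 5*sqrt(390).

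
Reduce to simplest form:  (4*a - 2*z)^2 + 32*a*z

Expand the square and combine the 32*a*z term.

4*(2*a + z)^2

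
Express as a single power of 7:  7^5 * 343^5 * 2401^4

7^5 = 7^5; 343^5 = 7^15; 2401^4 = 7^16
Combine exponents: 7^36

7^36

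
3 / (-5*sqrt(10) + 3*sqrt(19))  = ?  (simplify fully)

(-15*sqrt(10) - 9*sqrt(19))/79

Multiply numerator and denominator by 3*sqrt(19) + 5*sqrt(10).
Denominator becomes -79; numerator becomes 9*sqrt(19) + 15*sqrt(10).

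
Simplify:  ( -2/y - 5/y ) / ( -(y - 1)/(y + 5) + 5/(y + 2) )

(7*y² + 49*y + 70)/(y³ - 4*y² - 27*y)

Numerator: -2/y - 5/y = -7/y
Denominator: -(y - 1)/(y + 5) + 5/(y + 2) = (-y² + 4*y + 27)/(y² + 7*y + 10)
Divide: (-7/y) · ((y² + 7*y + 10)/(-y² + 4*y + 27)) = (7*y² + 49*y + 70)/(y³ - 4*y² - 27*y)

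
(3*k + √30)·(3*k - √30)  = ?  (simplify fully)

Difference of squares with P = 3*k, Q = √30.

9*k² - 30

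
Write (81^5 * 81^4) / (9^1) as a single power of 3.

3^34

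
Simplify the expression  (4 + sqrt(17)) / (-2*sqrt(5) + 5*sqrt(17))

Multiply numerator and denominator by 2*sqrt(5) + 5*sqrt(17).
Denominator becomes 405; numerator becomes 8*sqrt(5) + 2*sqrt(85) + 20*sqrt(17) + 85.

(8*sqrt(5) + 2*sqrt(85) + 20*sqrt(17) + 85)/405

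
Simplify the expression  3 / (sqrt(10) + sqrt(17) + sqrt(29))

Group as (sqrt(10) + sqrt(29)) + sqrt(17); multiply by (sqrt(10) + sqrt(29)) - sqrt(17), then rationalise the remaining surd.

(-3*sqrt(4930) - 3*sqrt(29) + 33*sqrt(17) + 54*sqrt(10))/338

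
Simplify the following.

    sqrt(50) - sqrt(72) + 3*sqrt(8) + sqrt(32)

9*sqrt(2)

sqrt(50) = 5*sqrt(2); sqrt(72) = 6*sqrt(2); 3*sqrt(8) = 6*sqrt(2); sqrt(32) = 4*sqrt(2)
Combine: (5 - 6 + 6 + 4)·sqrt(2) = 9*sqrt(2)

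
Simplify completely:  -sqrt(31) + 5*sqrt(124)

9*sqrt(31)

sqrt(31) = sqrt(31); 5*sqrt(124) = 10*sqrt(31)
Combine: (-1 + 10)·sqrt(31) = 9*sqrt(31)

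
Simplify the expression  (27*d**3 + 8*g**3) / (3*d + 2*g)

9*d**2 - 6*d*g + 4*g**2

Apply the sum-of-cubes factorisation and cancel (3*d + 2*g).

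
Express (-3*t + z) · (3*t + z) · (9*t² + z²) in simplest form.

(z+(3*t))(z-(3*t)) = -9*t² + z²; continue pairing.

-81*t⁴ + z⁴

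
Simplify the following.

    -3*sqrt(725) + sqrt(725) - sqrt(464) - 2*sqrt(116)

-18*sqrt(29)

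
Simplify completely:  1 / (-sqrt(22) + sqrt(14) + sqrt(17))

(-9*sqrt(22) + 19*sqrt(17) + 25*sqrt(14) + 4*sqrt(1309))/871

Group as (sqrt(14) + sqrt(17)) - sqrt(22); multiply by (sqrt(14) + sqrt(17)) + sqrt(22), then rationalise the remaining surd.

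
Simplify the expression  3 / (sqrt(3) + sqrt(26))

Multiply numerator and denominator by -sqrt(26) + sqrt(3).
Denominator becomes -23; numerator becomes -3*sqrt(26) + 3*sqrt(3).

(-3*sqrt(3) + 3*sqrt(26))/23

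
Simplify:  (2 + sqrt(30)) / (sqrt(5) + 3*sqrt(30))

(-5*sqrt(6) - 2*sqrt(5) + 6*sqrt(30) + 90)/265

Multiply numerator and denominator by -sqrt(5) + 3*sqrt(30).
Denominator becomes 265; numerator becomes -5*sqrt(6) - 2*sqrt(5) + 6*sqrt(30) + 90.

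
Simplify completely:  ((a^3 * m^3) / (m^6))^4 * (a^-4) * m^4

Inside the bracket: a^3 * (m^-3)
Raise to the power 4: a^12 * (m^-12)
Multiply by (a^-4) * m^4: add exponents.

a^8/m^8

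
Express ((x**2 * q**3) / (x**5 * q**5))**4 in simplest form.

1/(q**8*x**12)

Inside the bracket: (x**-3) * (q**-2)
Raise to the power 4: (x**-12) * (q**-8)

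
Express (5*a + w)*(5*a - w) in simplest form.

Product of conjugates: (P+Q)(P-Q) = P**2 - Q**2.

25*a**2 - w**2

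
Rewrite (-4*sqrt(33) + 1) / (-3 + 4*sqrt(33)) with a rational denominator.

(-525 - 8*sqrt(33))/519

Multiply numerator and denominator by -4*sqrt(33) - 3.
Denominator becomes -519; numerator becomes 8*sqrt(33) + 525.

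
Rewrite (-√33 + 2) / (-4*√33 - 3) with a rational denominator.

(-11*√33 + 138)/519

Multiply numerator and denominator by -3 + 4*√33.
Denominator becomes -519; numerator becomes -138 + 11*√33.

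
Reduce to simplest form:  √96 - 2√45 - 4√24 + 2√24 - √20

-8*√5

√96 = 4*√6; 2√45 = 6*√5; 4√24 = 8*√6; 2√24 = 4*√6; √20 = 2*√5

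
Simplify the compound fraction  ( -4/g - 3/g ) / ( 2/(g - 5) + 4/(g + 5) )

(-7*g² + 175)/(6*g² - 10*g)

Numerator: -4/g - 3/g = -7/g
Denominator: 2/(g - 5) + 4/(g + 5) = (6*g - 10)/(g² - 25)
Divide: (-7/g) · ((g² - 25)/(6*g - 10)) = (-7*g² + 175)/(6*g² - 10*g)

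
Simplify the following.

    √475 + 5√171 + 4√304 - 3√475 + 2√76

√475 = 5*√19; 5√171 = 15*√19; 4√304 = 16*√19; 3√475 = 15*√19; 2√76 = 4*√19
Combine: (5 + 15 + 16 - 15 + 4)·√19 = 25*√19

25*√19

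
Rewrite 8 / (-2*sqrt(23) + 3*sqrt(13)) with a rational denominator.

Multiply numerator and denominator by 2*sqrt(23) + 3*sqrt(13).
Denominator becomes 25; numerator becomes 16*sqrt(23) + 24*sqrt(13).

(16*sqrt(23) + 24*sqrt(13))/25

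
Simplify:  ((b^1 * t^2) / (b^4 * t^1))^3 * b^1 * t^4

t^7/b^8

Inside the bracket: (b^-3) * t^1
Raise to the power 3: (b^-9) * t^3
Multiply by b^1 * t^4: add exponents.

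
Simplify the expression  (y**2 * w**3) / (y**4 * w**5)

Quotient: (y**-2) * (w**-2)

1/(w**2*y**2)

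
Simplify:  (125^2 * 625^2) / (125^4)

5^2

125^2 = 5^6; 625^2 = 5^8; 125^4 = 5^12
Combine exponents: 5^2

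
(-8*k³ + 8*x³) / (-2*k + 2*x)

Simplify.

4*k² + 4*k*x + 4*x²

Factor as (a-b)(a^2+ab+b^2) with a=(2*x), b=(2*k).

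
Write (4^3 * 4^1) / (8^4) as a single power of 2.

2^(-4)

4^3 = 2^6; 4^1 = 2^2; 8^4 = 2^12
Combine exponents: 2^(-4)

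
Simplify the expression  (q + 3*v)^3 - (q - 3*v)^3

18*v*(q^2 + 3*v^2)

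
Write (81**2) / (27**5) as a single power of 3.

81**2 = 3**8; 27**5 = 3**15
Combine exponents: 3**(-7)

3**(-7)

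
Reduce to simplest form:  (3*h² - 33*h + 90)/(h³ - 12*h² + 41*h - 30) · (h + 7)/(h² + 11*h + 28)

3/(h² + 3*h - 4)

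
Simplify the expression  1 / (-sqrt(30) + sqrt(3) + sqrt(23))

(2*sqrt(30) + 5*sqrt(23) + 25*sqrt(3) + 3*sqrt(230))/130

Group as (sqrt(3) + sqrt(23)) - sqrt(30); multiply by (sqrt(3) + sqrt(23)) + sqrt(30), then rationalise the remaining surd.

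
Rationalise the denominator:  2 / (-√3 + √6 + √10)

(-26*√3 - 2*√10 + 14*√6 + 24*√5)/71

Group as (√6 + √10) - √3; multiply by (√6 + √10) + √3, then rationalise the remaining surd.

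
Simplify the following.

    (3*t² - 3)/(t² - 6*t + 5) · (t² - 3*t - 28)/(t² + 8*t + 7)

Factor: 3*t² - 3 = 3·(t - 1)·(t + 1);  t² - 6*t + 5 = (t - 1)·(t - 5);  t² - 3*t - 28 = (t - 7)·(t + 4);  t² + 8*t + 7 = (t + 7)·(t + 1)
Cancel the common factors (t - 1), (t + 1).

(3*t² - 9*t - 84)/(t² + 2*t - 35)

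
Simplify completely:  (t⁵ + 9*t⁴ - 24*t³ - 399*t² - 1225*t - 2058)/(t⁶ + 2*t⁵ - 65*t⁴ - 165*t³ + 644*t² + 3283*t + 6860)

(t + 6)/(t² - t - 20)

Factor: t⁵ + 9*t⁴ - 24*t³ - 399*t² - 1225*t - 2058 = (t + 7)·(t + 6)·(t² + 3*t + 7)·(t - 7);  t⁶ + 2*t⁵ - 65*t⁴ - 165*t³ + 644*t² + 3283*t + 6860 = (t - 5)·(t² + 3*t + 7)·(t + 7)·(t - 7)·(t + 4)
Cancel the common factors (t² + 3*t + 7), (t + 7), (t - 7).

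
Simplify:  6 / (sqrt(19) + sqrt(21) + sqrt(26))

Group as (sqrt(19) + sqrt(26)) + sqrt(21); multiply by (sqrt(19) + sqrt(26)) - sqrt(21), then rationalise the remaining surd.

(-3*sqrt(10374) + 21*sqrt(26) + 36*sqrt(21) + 42*sqrt(19))/350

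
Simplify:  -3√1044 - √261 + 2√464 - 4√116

-21*√29

3√1044 = 18*√29; √261 = 3*√29; 2√464 = 8*√29; 4√116 = 8*√29
Combine: (-18 - 3 + 8 - 8)·√29 = -21*√29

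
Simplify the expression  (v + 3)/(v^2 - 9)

1/(v - 3)

Factor: v^2 - 9 = (v - 3)*(v + 3)
Cancel the common factor (v + 3).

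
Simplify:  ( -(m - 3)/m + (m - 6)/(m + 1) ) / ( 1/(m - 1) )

(-4*m^2 + 7*m - 3)/(m^2 + m)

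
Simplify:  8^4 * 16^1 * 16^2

2^24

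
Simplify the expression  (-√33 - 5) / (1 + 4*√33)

Multiply numerator and denominator by -4*√33 + 1.
Denominator becomes -527; numerator becomes 19*√33 + 127.

(-127 - 19*√33)/527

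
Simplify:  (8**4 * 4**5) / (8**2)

8**4 = 2**12; 4**5 = 2**10; 8**2 = 2**6
Combine exponents: 2**16

2**16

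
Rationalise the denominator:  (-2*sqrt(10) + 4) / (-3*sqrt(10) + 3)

(-2*sqrt(10) + 16)/27

Multiply numerator and denominator by 3 + 3*sqrt(10).
Denominator becomes -81; numerator becomes -48 + 6*sqrt(10).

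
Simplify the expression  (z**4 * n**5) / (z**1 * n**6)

Quotient: z**3 * (n**-1)

z**3/n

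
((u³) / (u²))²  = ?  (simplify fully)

Inside the bracket: u¹
Raise to the power 2: u²

u²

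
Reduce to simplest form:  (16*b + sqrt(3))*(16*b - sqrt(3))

Product of conjugates: (P+Q)(P-Q) = P^2 - Q^2.

256*b^2 - 3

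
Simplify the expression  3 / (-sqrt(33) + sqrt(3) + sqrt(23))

Group as (sqrt(3) + sqrt(23)) - sqrt(33); multiply by (sqrt(3) + sqrt(23)) + sqrt(33), then rationalise the remaining surd.

(21*sqrt(33) + 39*sqrt(23) + 159*sqrt(3) + 18*sqrt(253))/227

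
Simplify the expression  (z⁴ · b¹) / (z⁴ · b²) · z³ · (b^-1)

z³/b²

Quotient: (b^-1)
Multiply by z³ · (b^-1): add exponents.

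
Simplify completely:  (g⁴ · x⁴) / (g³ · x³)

g*x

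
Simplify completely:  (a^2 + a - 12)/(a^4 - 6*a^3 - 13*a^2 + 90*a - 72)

Factor: a^2 + a - 12 = (a - 3)*(a + 4);  a^4 - 6*a^3 - 13*a^2 + 90*a - 72 = (a - 1)*(a + 4)*(a - 3)*(a - 6)
Cancel the common factors (a + 4), (a - 3).

1/(a^2 - 7*a + 6)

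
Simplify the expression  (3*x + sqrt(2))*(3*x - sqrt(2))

9*x^2 - 2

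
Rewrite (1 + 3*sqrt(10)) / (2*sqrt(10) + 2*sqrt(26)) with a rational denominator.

Multiply numerator and denominator by -2*sqrt(26) + 2*sqrt(10).
Denominator becomes -64; numerator becomes -12*sqrt(65) - 2*sqrt(26) + 2*sqrt(10) + 60.

(-30 - sqrt(10) + sqrt(26) + 6*sqrt(65))/32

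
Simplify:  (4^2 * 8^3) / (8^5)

4^2 = 2^4; 8^3 = 2^9; 8^5 = 2^15
Combine exponents: 2^(-2)

2^(-2)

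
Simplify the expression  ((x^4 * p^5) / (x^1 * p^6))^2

x^6/p^2

Inside the bracket: x^3 * (p^-1)
Raise to the power 2: x^6 * (p^-2)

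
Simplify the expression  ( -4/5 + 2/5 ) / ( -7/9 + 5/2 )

-36/155

Numerator: -4/5 + 2/5 = -2/5
Denominator: -7/9 + 5/2 = 31/18
Divide: (-2/5) · (18/31) = -36/155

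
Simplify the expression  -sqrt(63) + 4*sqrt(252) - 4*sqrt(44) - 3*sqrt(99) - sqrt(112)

sqrt(63) = 3*sqrt(7); 4*sqrt(252) = 24*sqrt(7); 4*sqrt(44) = 8*sqrt(11); 3*sqrt(99) = 9*sqrt(11); sqrt(112) = 4*sqrt(7)

-17*sqrt(11) + 17*sqrt(7)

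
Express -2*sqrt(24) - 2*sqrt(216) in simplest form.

-16*sqrt(6)

2*sqrt(24) = 4*sqrt(6); 2*sqrt(216) = 12*sqrt(6)
Combine: (-4 - 12)·sqrt(6) = -16*sqrt(6)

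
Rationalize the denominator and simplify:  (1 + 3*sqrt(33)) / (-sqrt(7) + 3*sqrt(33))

Multiply numerator and denominator by sqrt(7) + 3*sqrt(33).
Denominator becomes 290; numerator becomes sqrt(7) + 3*sqrt(33) + 3*sqrt(231) + 297.

(sqrt(7) + 3*sqrt(33) + 3*sqrt(231) + 297)/290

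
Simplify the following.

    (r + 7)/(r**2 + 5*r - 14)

1/(r - 2)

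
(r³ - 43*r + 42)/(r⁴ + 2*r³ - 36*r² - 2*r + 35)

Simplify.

Factor: r³ - 43*r + 42 = (r + 7)·(r - 1)·(r - 6);  r⁴ + 2*r³ - 36*r² - 2*r + 35 = (r + 7)·(r - 1)·(r - 5)·(r + 1)
Cancel the common factors (r - 1), (r + 7).

(r - 6)/(r² - 4*r - 5)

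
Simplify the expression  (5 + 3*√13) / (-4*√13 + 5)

(-181 - 35*√13)/183

Multiply numerator and denominator by 5 + 4*√13.
Denominator becomes -183; numerator becomes 35*√13 + 181.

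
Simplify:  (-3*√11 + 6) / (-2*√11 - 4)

(-12*√11 + 45)/14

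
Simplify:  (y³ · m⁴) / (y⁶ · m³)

Quotient: (y^-3) · m¹

m/y³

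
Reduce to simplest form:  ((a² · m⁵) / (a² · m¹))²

Inside the bracket: m⁴
Raise to the power 2: m⁸

m⁸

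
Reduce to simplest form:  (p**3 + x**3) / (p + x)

p**2 - p*x + x**2

Apply the sum-of-cubes factorisation and cancel (p + x).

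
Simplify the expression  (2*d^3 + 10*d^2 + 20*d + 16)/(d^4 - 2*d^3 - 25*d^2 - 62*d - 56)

2/(d - 7)

Factor: 2*d^3 + 10*d^2 + 20*d + 16 = 2*(d + 2)*(d^2 + 3*d + 4);  d^4 - 2*d^3 - 25*d^2 - 62*d - 56 = (d^2 + 3*d + 4)*(d + 2)*(d - 7)
Cancel the common factors (d^2 + 3*d + 4), (d + 2).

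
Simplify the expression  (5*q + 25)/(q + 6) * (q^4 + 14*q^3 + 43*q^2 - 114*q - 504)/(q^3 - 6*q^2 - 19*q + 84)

(5*q^2 + 60*q + 175)/(q - 7)

Factor: 5*q + 25 = 5*(q + 5);  q^4 + 14*q^3 + 43*q^2 - 114*q - 504 = (q + 7)*(q + 6)*(q - 3)*(q + 4);  q^3 - 6*q^2 - 19*q + 84 = (q + 4)*(q - 3)*(q - 7)
Cancel the common factors (q + 4), (q - 3), (q + 6).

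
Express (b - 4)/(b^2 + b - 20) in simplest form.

1/(b + 5)

Factor: b^2 + b - 20 = (b - 4)*(b + 5)
Cancel the common factor (b - 4).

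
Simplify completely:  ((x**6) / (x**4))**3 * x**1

x**7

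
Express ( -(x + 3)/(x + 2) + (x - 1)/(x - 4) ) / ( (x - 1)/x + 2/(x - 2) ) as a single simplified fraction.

(2*x³ + 6*x² - 20*x)/(x⁴ - 3*x³ - 4*x² + 4*x - 16)

Numerator: -(x + 3)/(x + 2) + (x - 1)/(x - 4) = (2*x + 10)/(x² - 2*x - 8)
Denominator: (x - 1)/x + 2/(x - 2) = (x² - x + 2)/(x² - 2*x)
Divide: ((2*x + 10)/(x² - 2*x - 8)) · ((x² - 2*x)/(x² - x + 2)) = (2*x³ + 6*x² - 20*x)/(x⁴ - 3*x³ - 4*x² + 4*x - 16)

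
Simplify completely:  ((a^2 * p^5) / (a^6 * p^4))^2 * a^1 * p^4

Inside the bracket: (a^-4) * p^1
Raise to the power 2: (a^-8) * p^2
Multiply by a^1 * p^4: add exponents.

p^6/a^7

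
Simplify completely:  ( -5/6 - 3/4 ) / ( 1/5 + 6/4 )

-95/102

Numerator: -5/6 - 3/4 = -19/12
Denominator: 1/5 + 6/4 = 17/10
Divide: (-19/12) · (10/17) = -95/102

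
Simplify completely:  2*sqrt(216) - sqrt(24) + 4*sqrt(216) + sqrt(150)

2*sqrt(216) = 12*sqrt(6); sqrt(24) = 2*sqrt(6); 4*sqrt(216) = 24*sqrt(6); sqrt(150) = 5*sqrt(6)
Combine: (12 - 2 + 24 + 5)·sqrt(6) = 39*sqrt(6)

39*sqrt(6)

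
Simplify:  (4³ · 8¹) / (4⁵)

2^(-1)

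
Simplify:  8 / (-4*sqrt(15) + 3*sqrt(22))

(-16*sqrt(15) - 12*sqrt(22))/21

Multiply numerator and denominator by 3*sqrt(22) + 4*sqrt(15).
Denominator becomes -42; numerator becomes 24*sqrt(22) + 32*sqrt(15).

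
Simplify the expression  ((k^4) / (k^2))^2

Inside the bracket: k^2
Raise to the power 2: k^4

k^4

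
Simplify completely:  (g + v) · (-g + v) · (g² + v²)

Pair the conjugate factors: (v+g)(v-g) = -g² + v², then repeat with the next factor.

-g⁴ + v⁴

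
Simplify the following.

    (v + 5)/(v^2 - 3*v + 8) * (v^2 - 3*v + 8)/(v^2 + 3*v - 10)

1/(v - 2)

Factor: v^2 + 3*v - 10 = (v + 5)*(v - 2)
Cancel the common factors (v^2 - 3*v + 8), (v + 5).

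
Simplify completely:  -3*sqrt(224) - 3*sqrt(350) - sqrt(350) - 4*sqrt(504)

3*sqrt(224) = 12*sqrt(14); 3*sqrt(350) = 15*sqrt(14); sqrt(350) = 5*sqrt(14); 4*sqrt(504) = 24*sqrt(14)
Combine: (-12 - 15 - 5 - 24)·sqrt(14) = -56*sqrt(14)

-56*sqrt(14)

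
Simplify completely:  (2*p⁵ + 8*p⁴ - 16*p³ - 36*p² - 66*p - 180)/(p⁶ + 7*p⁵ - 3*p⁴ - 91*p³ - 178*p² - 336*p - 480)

(2*p - 6)/(p² - 16)

Factor: 2*p⁵ + 8*p⁴ - 16*p³ - 36*p² - 66*p - 180 = 2·(p² + 3)·(p + 2)·(p - 3)·(p + 5);  p⁶ + 7*p⁵ - 3*p⁴ - 91*p³ - 178*p² - 336*p - 480 = (p + 2)·(p + 5)·(p - 4)·(p + 4)·(p² + 3)
Cancel the common factors (p² + 3), (p + 2), (p + 5).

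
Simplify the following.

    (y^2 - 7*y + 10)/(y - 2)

Factor: y^2 - 7*y + 10 = (y - 5)*(y - 2)
Cancel the common factor (y - 2).

y - 5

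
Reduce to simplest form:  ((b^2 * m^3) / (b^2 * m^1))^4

Inside the bracket: m^2
Raise to the power 4: m^8

m^8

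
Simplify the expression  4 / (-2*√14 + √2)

(-4*√14 - 2*√2)/27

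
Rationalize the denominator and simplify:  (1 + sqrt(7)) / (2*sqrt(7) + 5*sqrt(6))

(-14 - 2*sqrt(7) + 5*sqrt(6) + 5*sqrt(42))/122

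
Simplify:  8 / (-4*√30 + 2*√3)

(-8*√30 - 4*√3)/117

Multiply numerator and denominator by 2*√3 + 4*√30.
Denominator becomes -468; numerator becomes 16*√3 + 32*√30.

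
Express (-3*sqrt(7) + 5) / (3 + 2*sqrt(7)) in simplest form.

Multiply numerator and denominator by -2*sqrt(7) + 3.
Denominator becomes -19; numerator becomes -19*sqrt(7) + 57.

-3 + sqrt(7)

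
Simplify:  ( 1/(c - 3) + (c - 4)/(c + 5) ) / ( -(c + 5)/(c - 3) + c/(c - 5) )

Numerator: 1/(c - 3) + (c - 4)/(c + 5) = (c² - 6*c + 17)/(c² + 2*c - 15)
Denominator: -(c + 5)/(c - 3) + c/(c - 5) = (-3*c + 25)/(c² - 8*c + 15)
Divide: ((c² - 6*c + 17)/(c² + 2*c - 15)) · ((c² - 8*c + 15)/(-3*c + 25)) = (-c³ + 11*c² - 47*c + 85)/(3*c² - 10*c - 125)

(-c³ + 11*c² - 47*c + 85)/(3*c² - 10*c - 125)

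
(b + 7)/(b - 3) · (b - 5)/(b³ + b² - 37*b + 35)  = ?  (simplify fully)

Factor: b³ + b² - 37*b + 35 = (b + 7)·(b - 1)·(b - 5)
Cancel the common factors (b + 7), (b - 5).

1/(b² - 4*b + 3)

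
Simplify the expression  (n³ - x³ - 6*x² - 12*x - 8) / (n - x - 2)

n² + n*x + 2*n + x² + 4*x + 4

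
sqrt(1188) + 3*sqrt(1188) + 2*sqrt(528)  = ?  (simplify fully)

sqrt(1188) = 6*sqrt(33); 3*sqrt(1188) = 18*sqrt(33); 2*sqrt(528) = 8*sqrt(33)
Combine: (6 + 18 + 8)·sqrt(33) = 32*sqrt(33)

32*sqrt(33)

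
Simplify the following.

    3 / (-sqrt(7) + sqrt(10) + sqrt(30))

Group as (sqrt(10) + sqrt(30)) - sqrt(7); multiply by (sqrt(10) + sqrt(30)) + sqrt(7), then rationalise the remaining surd.

(-33*sqrt(7) - 13*sqrt(30) + 27*sqrt(10) + 20*sqrt(21))/37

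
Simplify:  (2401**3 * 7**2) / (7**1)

7**13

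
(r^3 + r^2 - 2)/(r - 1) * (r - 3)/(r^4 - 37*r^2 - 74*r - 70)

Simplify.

Factor: r^3 + r^2 - 2 = (r - 1)*(r^2 + 2*r + 2);  r^4 - 37*r^2 - 74*r - 70 = (r + 5)*(r - 7)*(r^2 + 2*r + 2)
Cancel the common factors (r^2 + 2*r + 2), (r - 1).

(r - 3)/(r^2 - 2*r - 35)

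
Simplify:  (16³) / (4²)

2^8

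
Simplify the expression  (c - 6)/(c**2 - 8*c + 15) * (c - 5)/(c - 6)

1/(c - 3)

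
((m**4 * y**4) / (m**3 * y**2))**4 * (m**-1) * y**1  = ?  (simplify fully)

Inside the bracket: m**1 * y**2
Raise to the power 4: m**4 * y**8
Multiply by (m**-1) * y**1: add exponents.

m**3*y**9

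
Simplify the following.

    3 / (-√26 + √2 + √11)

Group as (√2 + √11) - √26; multiply by (√2 + √11) + √26, then rationalise the remaining surd.

(-13*√26 - 17*√11 - 35*√2 - 4*√143)/27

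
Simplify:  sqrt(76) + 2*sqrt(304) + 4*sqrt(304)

26*sqrt(19)

sqrt(76) = 2*sqrt(19); 2*sqrt(304) = 8*sqrt(19); 4*sqrt(304) = 16*sqrt(19)
Combine: (2 + 8 + 16)·sqrt(19) = 26*sqrt(19)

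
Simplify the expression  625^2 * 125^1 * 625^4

625^2 = 5^8; 125^1 = 5^3; 625^4 = 5^16
Combine exponents: 5^27

5^27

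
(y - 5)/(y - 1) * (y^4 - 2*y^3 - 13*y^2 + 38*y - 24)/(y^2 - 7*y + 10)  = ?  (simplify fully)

Factor: y^4 - 2*y^3 - 13*y^2 + 38*y - 24 = (y - 1)*(y + 4)*(y - 3)*(y - 2);  y^2 - 7*y + 10 = (y - 2)*(y - 5)
Cancel the common factors (y - 2), (y - 5), (y - 1).

y^2 + y - 12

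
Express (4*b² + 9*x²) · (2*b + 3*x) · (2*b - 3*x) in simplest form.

((2*b)+(3*x))((2*b)-(3*x)) = 4*b² - 9*x²; continue pairing.

16*b⁴ - 81*x⁴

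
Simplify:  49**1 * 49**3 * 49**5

49**1 = 7**2; 49**3 = 7**6; 49**5 = 7**10
Combine exponents: 7**18

7**18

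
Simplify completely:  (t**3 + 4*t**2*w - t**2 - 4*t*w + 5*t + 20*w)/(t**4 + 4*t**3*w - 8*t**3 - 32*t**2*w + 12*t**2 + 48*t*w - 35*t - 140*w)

1/(t - 7)

Factor: t**3 + 4*t**2*w - t**2 - 4*t*w + 5*t + 20*w = (t**2 - t + 5)*(t + 4*w);  t**4 + 4*t**3*w - 8*t**3 - 32*t**2*w + 12*t**2 + 48*t*w - 35*t - 140*w = (t - 7)*(t**2 - t + 5)*(t + 4*w)
Cancel the common factors (t**2 - t + 5), (t + 4*w).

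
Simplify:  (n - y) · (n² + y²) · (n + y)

(n+y)(n-y) = n² - y²; continue pairing.

n⁴ - y⁴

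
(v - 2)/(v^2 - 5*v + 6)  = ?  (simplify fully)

Factor: v^2 - 5*v + 6 = (v - 3)*(v - 2)
Cancel the common factor (v - 2).

1/(v - 3)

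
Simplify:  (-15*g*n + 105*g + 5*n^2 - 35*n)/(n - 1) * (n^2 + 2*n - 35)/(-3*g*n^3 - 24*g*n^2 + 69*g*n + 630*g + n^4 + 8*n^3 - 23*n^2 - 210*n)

(5*n - 35)/(n^2 + 5*n - 6)

Factor: -15*g*n + 105*g + 5*n^2 - 35*n = 5*(-3*g + n)*(n - 7);  n^2 + 2*n - 35 = (n - 5)*(n + 7);  -3*g*n^3 - 24*g*n^2 + 69*g*n + 630*g + n^4 + 8*n^3 - 23*n^2 - 210*n = (n - 5)*(n + 7)*(n + 6)*(-3*g + n)
Cancel the common factors (n + 7), (-3*g + n), (n - 5).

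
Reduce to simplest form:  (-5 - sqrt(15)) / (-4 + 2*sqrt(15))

Multiply numerator and denominator by -2*sqrt(15) - 4.
Denominator becomes -44; numerator becomes 50 + 14*sqrt(15).

(-7*sqrt(15) - 25)/22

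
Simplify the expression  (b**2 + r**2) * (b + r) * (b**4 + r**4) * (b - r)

Pair the conjugate factors: (b+r)(b-r) = b**2 - r**2, then repeat with the next factor.

b**8 - r**8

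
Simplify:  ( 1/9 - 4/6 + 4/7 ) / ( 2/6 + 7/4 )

4/525

Numerator: 1/9 - 4/6 + 4/7 = 1/63
Denominator: 2/6 + 7/4 = 25/12
Divide: (1/63) · (12/25) = 4/525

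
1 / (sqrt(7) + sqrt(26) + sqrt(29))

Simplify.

(-sqrt(5278) + 2*sqrt(29) + 5*sqrt(26) + 24*sqrt(7))/356

Group as (sqrt(7) + sqrt(29)) + sqrt(26); multiply by (sqrt(7) + sqrt(29)) - sqrt(26), then rationalise the remaining surd.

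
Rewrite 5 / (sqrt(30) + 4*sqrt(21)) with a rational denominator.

(-5*sqrt(30) + 20*sqrt(21))/306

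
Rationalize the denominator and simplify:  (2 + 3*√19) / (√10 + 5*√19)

Multiply numerator and denominator by -√10 + 5*√19.
Denominator becomes 465; numerator becomes -3*√190 - 2*√10 + 10*√19 + 285.

(-3*√190 - 2*√10 + 10*√19 + 285)/465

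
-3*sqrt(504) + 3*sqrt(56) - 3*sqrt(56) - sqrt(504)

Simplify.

3*sqrt(504) = 18*sqrt(14); 3*sqrt(56) = 6*sqrt(14); 3*sqrt(56) = 6*sqrt(14); sqrt(504) = 6*sqrt(14)
Combine: (-18 + 6 - 6 - 6)·sqrt(14) = -24*sqrt(14)

-24*sqrt(14)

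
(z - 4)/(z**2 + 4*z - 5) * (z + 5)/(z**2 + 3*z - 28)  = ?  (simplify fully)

Factor: z**2 + 4*z - 5 = (z + 5)*(z - 1);  z**2 + 3*z - 28 = (z + 7)*(z - 4)
Cancel the common factors (z - 4), (z + 5).

1/(z**2 + 6*z - 7)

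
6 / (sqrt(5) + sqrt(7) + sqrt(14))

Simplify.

Group as (sqrt(5) + sqrt(7)) + sqrt(14); multiply by (sqrt(5) + sqrt(7)) - sqrt(14), then rationalise the remaining surd.

(-21*sqrt(10) - 3*sqrt(14) + 18*sqrt(7) + 24*sqrt(5))/34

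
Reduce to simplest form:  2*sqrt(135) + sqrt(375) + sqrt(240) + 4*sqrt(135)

2*sqrt(135) = 6*sqrt(15); sqrt(375) = 5*sqrt(15); sqrt(240) = 4*sqrt(15); 4*sqrt(135) = 12*sqrt(15)
Combine: (6 + 5 + 4 + 12)·sqrt(15) = 27*sqrt(15)

27*sqrt(15)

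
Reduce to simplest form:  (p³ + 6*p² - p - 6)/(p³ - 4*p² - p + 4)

(p + 6)/(p - 4)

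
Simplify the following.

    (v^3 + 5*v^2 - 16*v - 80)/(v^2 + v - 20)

Factor: v^3 + 5*v^2 - 16*v - 80 = (v + 5)*(v + 4)*(v - 4);  v^2 + v - 20 = (v - 4)*(v + 5)
Cancel the common factors (v - 4), (v + 5).

v + 4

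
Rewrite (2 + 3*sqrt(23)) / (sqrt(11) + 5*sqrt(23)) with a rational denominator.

Multiply numerator and denominator by -sqrt(11) + 5*sqrt(23).
Denominator becomes 564; numerator becomes -3*sqrt(253) - 2*sqrt(11) + 10*sqrt(23) + 345.

(-3*sqrt(253) - 2*sqrt(11) + 10*sqrt(23) + 345)/564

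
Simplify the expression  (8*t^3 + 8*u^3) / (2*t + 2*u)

4*t^2 - 4*t*u + 4*u^2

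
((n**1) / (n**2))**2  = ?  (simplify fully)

n**(-2)

Inside the bracket: (n**-1)
Raise to the power 2: (n**-2)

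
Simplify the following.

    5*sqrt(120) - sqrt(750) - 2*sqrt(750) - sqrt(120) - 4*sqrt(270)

5*sqrt(120) = 10*sqrt(30); sqrt(750) = 5*sqrt(30); 2*sqrt(750) = 10*sqrt(30); sqrt(120) = 2*sqrt(30); 4*sqrt(270) = 12*sqrt(30)
Combine: (10 - 5 - 10 - 2 - 12)·sqrt(30) = -19*sqrt(30)

-19*sqrt(30)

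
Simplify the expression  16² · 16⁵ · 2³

16² = 2^8; 16⁵ = 2^20; 2³ = 2^3
Combine exponents: 2^31

2^31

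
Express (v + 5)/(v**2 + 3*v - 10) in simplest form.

Factor: v**2 + 3*v - 10 = (v + 5)*(v - 2)
Cancel the common factor (v + 5).

1/(v - 2)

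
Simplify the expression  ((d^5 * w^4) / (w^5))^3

Inside the bracket: d^5 * (w^-1)
Raise to the power 3: d^15 * (w^-3)

d^15/w^3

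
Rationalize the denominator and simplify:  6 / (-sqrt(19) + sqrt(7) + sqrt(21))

(-18*sqrt(19) + 10*sqrt(21) + 66*sqrt(7) + 28*sqrt(57))/169

Group as (sqrt(7) + sqrt(21)) - sqrt(19); multiply by (sqrt(7) + sqrt(21)) + sqrt(19), then rationalise the remaining surd.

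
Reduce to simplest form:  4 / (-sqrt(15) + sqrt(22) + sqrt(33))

(-20*sqrt(15) + 2*sqrt(33) + 13*sqrt(22) + 33*sqrt(10))/163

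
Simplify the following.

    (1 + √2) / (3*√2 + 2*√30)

(-6 - 3*√2 + 2*√30 + 4*√15)/102

Multiply numerator and denominator by -2*√30 + 3*√2.
Denominator becomes -102; numerator becomes -4*√15 - 2*√30 + 3*√2 + 6.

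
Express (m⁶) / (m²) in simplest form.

Quotient: m⁴

m⁴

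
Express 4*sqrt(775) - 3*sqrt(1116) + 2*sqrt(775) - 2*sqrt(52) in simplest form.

-4*sqrt(13) + 12*sqrt(31)

4*sqrt(775) = 20*sqrt(31); 3*sqrt(1116) = 18*sqrt(31); 2*sqrt(775) = 10*sqrt(31); 2*sqrt(52) = 4*sqrt(13)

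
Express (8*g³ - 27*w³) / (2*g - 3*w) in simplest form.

4*g² + 6*g*w + 9*w²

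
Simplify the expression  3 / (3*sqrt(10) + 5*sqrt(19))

Multiply numerator and denominator by -3*sqrt(10) + 5*sqrt(19).
Denominator becomes 385; numerator becomes -9*sqrt(10) + 15*sqrt(19).

(-9*sqrt(10) + 15*sqrt(19))/385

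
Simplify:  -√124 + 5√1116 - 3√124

22*√31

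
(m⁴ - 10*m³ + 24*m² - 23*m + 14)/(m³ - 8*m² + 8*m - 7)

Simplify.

Factor: m⁴ - 10*m³ + 24*m² - 23*m + 14 = (m - 7)·(m² - m + 1)·(m - 2);  m³ - 8*m² + 8*m - 7 = (m - 7)·(m² - m + 1)
Cancel the common factors (m² - m + 1), (m - 7).

m - 2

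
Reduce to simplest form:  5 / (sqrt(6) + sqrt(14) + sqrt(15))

(-60*sqrt(35) + 25*sqrt(15) + 35*sqrt(14) + 115*sqrt(6))/311

Group as (sqrt(14) + sqrt(15)) + sqrt(6); multiply by (sqrt(14) + sqrt(15)) - sqrt(6), then rationalise the remaining surd.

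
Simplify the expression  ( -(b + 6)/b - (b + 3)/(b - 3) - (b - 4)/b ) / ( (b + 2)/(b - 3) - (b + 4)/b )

Numerator: -(b + 6)/b - (b + 3)/(b - 3) - (b - 4)/b = (-3*b**2 + b + 6)/(b**2 - 3*b)
Denominator: (b + 2)/(b - 3) - (b + 4)/b = (b + 12)/(b**2 - 3*b)
Divide: ((-3*b**2 + b + 6)/(b**2 - 3*b)) · ((b**2 - 3*b)/(b + 12)) = (-3*b**2 + b + 6)/(b + 12)

(-3*b**2 + b + 6)/(b + 12)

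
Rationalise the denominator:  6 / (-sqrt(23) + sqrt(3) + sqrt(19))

Group as (sqrt(3) + sqrt(19)) - sqrt(23); multiply by (sqrt(3) + sqrt(19)) + sqrt(23), then rationalise the remaining surd.

(6*sqrt(23) + 42*sqrt(19) + 234*sqrt(3) + 12*sqrt(1311))/227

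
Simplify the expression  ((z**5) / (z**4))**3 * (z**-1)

z**2

Inside the bracket: z**1
Raise to the power 3: z**3
Multiply by (z**-1): add exponents.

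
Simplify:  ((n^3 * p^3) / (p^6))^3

Inside the bracket: n^3 * (p^-3)
Raise to the power 3: n^9 * (p^-9)

n^9/p^9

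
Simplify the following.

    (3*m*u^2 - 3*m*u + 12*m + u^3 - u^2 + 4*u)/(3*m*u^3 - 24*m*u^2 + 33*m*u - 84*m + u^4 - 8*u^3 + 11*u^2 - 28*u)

1/(u - 7)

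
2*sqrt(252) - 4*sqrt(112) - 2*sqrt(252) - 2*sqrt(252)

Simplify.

-28*sqrt(7)

2*sqrt(252) = 12*sqrt(7); 4*sqrt(112) = 16*sqrt(7); 2*sqrt(252) = 12*sqrt(7); 2*sqrt(252) = 12*sqrt(7)
Combine: (12 - 16 - 12 - 12)·sqrt(7) = -28*sqrt(7)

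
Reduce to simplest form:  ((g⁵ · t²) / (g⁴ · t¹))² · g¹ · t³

g³*t⁵

Inside the bracket: g¹ · t¹
Raise to the power 2: g² · t²
Multiply by g¹ · t³: add exponents.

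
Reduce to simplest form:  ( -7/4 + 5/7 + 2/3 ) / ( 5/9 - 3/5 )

465/56

Numerator: -7/4 + 5/7 + 2/3 = -31/84
Denominator: 5/9 - 3/5 = -2/45
Divide: (-31/84) · (-45/2) = 465/56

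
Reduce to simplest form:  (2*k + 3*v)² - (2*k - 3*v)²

24*k*v

Write as f((2*k),(3*v)) - f((2*k),-(3*v)) and expand.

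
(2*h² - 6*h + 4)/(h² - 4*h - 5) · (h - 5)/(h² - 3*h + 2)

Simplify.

2/(h + 1)

Factor: 2*h² - 6*h + 4 = 2·(h - 2)·(h - 1);  h² - 4*h - 5 = (h + 1)·(h - 5);  h² - 3*h + 2 = (h - 1)·(h - 2)
Cancel the common factors (h - 5), (h - 1), (h - 2).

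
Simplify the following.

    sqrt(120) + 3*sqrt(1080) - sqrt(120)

sqrt(120) = 2*sqrt(30); 3*sqrt(1080) = 18*sqrt(30); sqrt(120) = 2*sqrt(30)
Combine: (2 + 18 - 2)·sqrt(30) = 18*sqrt(30)

18*sqrt(30)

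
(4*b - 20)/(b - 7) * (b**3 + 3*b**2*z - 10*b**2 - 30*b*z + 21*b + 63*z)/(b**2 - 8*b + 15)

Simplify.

Factor: 4*b - 20 = 4*(b - 5);  b**3 + 3*b**2*z - 10*b**2 - 30*b*z + 21*b + 63*z = (b - 3)*(b - 7)*(b + 3*z);  b**2 - 8*b + 15 = (b - 5)*(b - 3)
Cancel the common factors (b - 3), (b - 7), (b - 5).

4*b + 12*z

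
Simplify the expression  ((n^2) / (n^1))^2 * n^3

Inside the bracket: n^1
Raise to the power 2: n^2
Multiply by n^3: add exponents.

n^5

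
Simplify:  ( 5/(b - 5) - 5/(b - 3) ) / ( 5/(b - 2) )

Numerator: 5/(b - 5) - 5/(b - 3) = 10/(b^2 - 8*b + 15)
Denominator: 5/(b - 2) = 5/(b - 2)
Divide: (10/(b^2 - 8*b + 15)) · (b/5 - 2/5) = (2*b - 4)/(b^2 - 8*b + 15)

(2*b - 4)/(b^2 - 8*b + 15)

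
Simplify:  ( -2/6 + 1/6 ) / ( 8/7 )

-7/48

Numerator: -2/6 + 1/6 = -1/6
Denominator: 8/7 = 8/7
Divide: (-1/6) · (7/8) = -7/48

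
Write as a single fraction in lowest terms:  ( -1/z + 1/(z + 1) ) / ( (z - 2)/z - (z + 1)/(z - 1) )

(z - 1)/(4*z^2 + 2*z - 2)

Numerator: -1/z + 1/(z + 1) = -1/(z^2 + z)
Denominator: (z - 2)/z - (z + 1)/(z - 1) = (-4*z + 2)/(z^2 - z)
Divide: (-1/(z^2 + z)) · ((z^2 - z)/(-4*z + 2)) = (z - 1)/(4*z^2 + 2*z - 2)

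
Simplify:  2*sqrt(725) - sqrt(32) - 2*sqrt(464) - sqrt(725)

-3*sqrt(29) - 4*sqrt(2)

2*sqrt(725) = 10*sqrt(29); sqrt(32) = 4*sqrt(2); 2*sqrt(464) = 8*sqrt(29); sqrt(725) = 5*sqrt(29)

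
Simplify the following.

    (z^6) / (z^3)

z^3

Quotient: z^3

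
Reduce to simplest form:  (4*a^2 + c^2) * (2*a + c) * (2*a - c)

16*a^4 - c^4

Telescope via difference of squares: ((2*a)+c)((2*a)-c) = 4*a^2 - c^2, then repeat with the next factor.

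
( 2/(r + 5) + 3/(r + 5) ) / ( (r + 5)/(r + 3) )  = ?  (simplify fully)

(5*r + 15)/(r^2 + 10*r + 25)

Numerator: 2/(r + 5) + 3/(r + 5) = 5/(r + 5)
Denominator: (r + 5)/(r + 3) = (r + 5)/(r + 3)
Divide: (5/(r + 5)) · ((r + 3)/(r + 5)) = (5*r + 15)/(r^2 + 10*r + 25)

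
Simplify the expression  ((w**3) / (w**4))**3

w**(-3)

Inside the bracket: (w**-1)
Raise to the power 3: (w**-3)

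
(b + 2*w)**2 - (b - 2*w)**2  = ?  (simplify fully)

8*b*w

Write as f(b,(2*w)) - f(b,-(2*w)) and expand.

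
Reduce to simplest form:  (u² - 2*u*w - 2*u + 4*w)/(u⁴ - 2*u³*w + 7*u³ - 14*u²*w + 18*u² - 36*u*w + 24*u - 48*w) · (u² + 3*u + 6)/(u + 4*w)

(u - 2)/(u² + 4*u*w + 4*u + 16*w)

Factor: u² - 2*u*w - 2*u + 4*w = (u - 2)·(u - 2*w);  u⁴ - 2*u³*w + 7*u³ - 14*u²*w + 18*u² - 36*u*w + 24*u - 48*w = (u - 2*w)·(u + 4)·(u² + 3*u + 6)
Cancel the common factors (u² + 3*u + 6), (u - 2*w).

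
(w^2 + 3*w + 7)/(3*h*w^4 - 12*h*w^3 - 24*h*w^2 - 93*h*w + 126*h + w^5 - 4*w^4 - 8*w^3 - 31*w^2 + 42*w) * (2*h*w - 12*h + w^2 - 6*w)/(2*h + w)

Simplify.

1/(3*h*w - 3*h + w^2 - w)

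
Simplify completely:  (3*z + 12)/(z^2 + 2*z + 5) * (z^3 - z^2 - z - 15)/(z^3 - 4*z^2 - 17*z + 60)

3/(z - 5)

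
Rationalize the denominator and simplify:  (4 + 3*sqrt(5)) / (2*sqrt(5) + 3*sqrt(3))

(-30 - 8*sqrt(5) + 12*sqrt(3) + 9*sqrt(15))/7

Multiply numerator and denominator by -3*sqrt(3) + 2*sqrt(5).
Denominator becomes -7; numerator becomes -9*sqrt(15) - 12*sqrt(3) + 8*sqrt(5) + 30.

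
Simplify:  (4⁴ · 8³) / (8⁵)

2^2

4⁴ = 2^8; 8³ = 2^9; 8⁵ = 2^15
Combine exponents: 2^2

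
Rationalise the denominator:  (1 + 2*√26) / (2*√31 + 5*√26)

Multiply numerator and denominator by -2*√31 + 5*√26.
Denominator becomes 526; numerator becomes -4*√806 - 2*√31 + 5*√26 + 260.

(-4*√806 - 2*√31 + 5*√26 + 260)/526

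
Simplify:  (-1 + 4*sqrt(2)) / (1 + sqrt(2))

-5*sqrt(2) + 9

Multiply numerator and denominator by -sqrt(2) + 1.
Denominator becomes -1; numerator becomes -9 + 5*sqrt(2).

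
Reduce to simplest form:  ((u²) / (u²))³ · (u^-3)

u^(-3)

Inside the bracket: 1
Raise to the power 3: 1
Multiply by (u^-3): add exponents.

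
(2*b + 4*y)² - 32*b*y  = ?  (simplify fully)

4*(b - 2*y)²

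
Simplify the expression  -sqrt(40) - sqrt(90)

-5*sqrt(10)

sqrt(40) = 2*sqrt(10); sqrt(90) = 3*sqrt(10)
Combine: (-2 - 3)·sqrt(10) = -5*sqrt(10)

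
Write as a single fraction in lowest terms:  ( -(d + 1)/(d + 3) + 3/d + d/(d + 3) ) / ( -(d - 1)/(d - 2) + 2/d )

(-2*d^2 - 5*d + 18)/(d^3 - 5*d + 12)

Numerator: -(d + 1)/(d + 3) + 3/d + d/(d + 3) = (2*d + 9)/(d^2 + 3*d)
Denominator: -(d - 1)/(d - 2) + 2/d = (-d^2 + 3*d - 4)/(d^2 - 2*d)
Divide: ((2*d + 9)/(d^2 + 3*d)) · ((d^2 - 2*d)/(-d^2 + 3*d - 4)) = (-2*d^2 - 5*d + 18)/(d^3 - 5*d + 12)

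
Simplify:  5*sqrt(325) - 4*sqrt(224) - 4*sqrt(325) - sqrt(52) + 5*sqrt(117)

5*sqrt(325) = 25*sqrt(13); 4*sqrt(224) = 16*sqrt(14); 4*sqrt(325) = 20*sqrt(13); sqrt(52) = 2*sqrt(13); 5*sqrt(117) = 15*sqrt(13)

-16*sqrt(14) + 18*sqrt(13)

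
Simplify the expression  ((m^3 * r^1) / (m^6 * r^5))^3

Inside the bracket: (m^-3) * (r^-4)
Raise to the power 3: (m^-9) * (r^-12)

1/(m^9*r^12)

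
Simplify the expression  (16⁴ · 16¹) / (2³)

16⁴ = 2^16; 16¹ = 2^4; 2³ = 2^3
Combine exponents: 2^17

2^17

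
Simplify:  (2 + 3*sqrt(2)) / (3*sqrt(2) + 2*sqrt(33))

Multiply numerator and denominator by -2*sqrt(33) + 3*sqrt(2).
Denominator becomes -114; numerator becomes -6*sqrt(66) - 4*sqrt(33) + 6*sqrt(2) + 18.

(-9 - 3*sqrt(2) + 2*sqrt(33) + 3*sqrt(66))/57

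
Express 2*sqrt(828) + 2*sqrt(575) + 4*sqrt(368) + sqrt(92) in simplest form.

40*sqrt(23)

2*sqrt(828) = 12*sqrt(23); 2*sqrt(575) = 10*sqrt(23); 4*sqrt(368) = 16*sqrt(23); sqrt(92) = 2*sqrt(23)
Combine: (12 + 10 + 16 + 2)·sqrt(23) = 40*sqrt(23)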